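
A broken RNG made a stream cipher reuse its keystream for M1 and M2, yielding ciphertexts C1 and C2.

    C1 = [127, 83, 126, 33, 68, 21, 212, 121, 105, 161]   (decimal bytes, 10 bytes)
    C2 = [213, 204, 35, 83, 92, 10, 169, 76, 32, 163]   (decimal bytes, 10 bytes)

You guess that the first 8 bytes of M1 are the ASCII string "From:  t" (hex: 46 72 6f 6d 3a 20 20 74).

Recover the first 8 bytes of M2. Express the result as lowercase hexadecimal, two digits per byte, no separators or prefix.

eced321f223f5d41

First, C1 ⊕ C2 = (M1 ⊕ K) ⊕ (M2 ⊕ K) = M1 ⊕ M2, so the key drops out. Then M2 = (M1 ⊕ M2) ⊕ M1 over the first 8 bytes.
byte 0: (7f XOR d5) XOR 46 = aa XOR 46 = ec
byte 1: (53 XOR cc) XOR 72 = 9f XOR 72 = ed
byte 2: (7e XOR 23) XOR 6f = 5d XOR 6f = 32
byte 3: (21 XOR 53) XOR 6d = 72 XOR 6d = 1f
byte 4: (44 XOR 5c) XOR 3a = 18 XOR 3a = 22
byte 5: (15 XOR 0a) XOR 20 = 1f XOR 20 = 3f
byte 6: (d4 XOR a9) XOR 20 = 7d XOR 20 = 5d
byte 7: (79 XOR 4c) XOR 74 = 35 XOR 74 = 41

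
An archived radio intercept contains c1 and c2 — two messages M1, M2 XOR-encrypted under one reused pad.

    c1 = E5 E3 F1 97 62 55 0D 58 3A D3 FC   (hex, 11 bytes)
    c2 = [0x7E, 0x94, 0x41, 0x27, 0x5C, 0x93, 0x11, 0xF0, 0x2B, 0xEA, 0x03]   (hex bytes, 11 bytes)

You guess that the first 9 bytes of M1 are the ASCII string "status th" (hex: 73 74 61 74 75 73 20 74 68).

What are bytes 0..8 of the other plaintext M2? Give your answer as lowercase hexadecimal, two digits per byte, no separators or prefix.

e803d1c44bb53cdc79

First, c1 ⊕ c2 = (M1 ⊕ K) ⊕ (M2 ⊕ K) = M1 ⊕ M2, so the key drops out. Then M2 = (M1 ⊕ M2) ⊕ M1 over the first 9 bytes.
byte 0: (e5 ^ 7e) ^ 73 = 9b ^ 73 = e8
byte 1: (e3 ^ 94) ^ 74 = 77 ^ 74 = 03
byte 2: (f1 ^ 41) ^ 61 = b0 ^ 61 = d1
byte 3: (97 ^ 27) ^ 74 = b0 ^ 74 = c4
byte 4: (62 ^ 5c) ^ 75 = 3e ^ 75 = 4b
byte 5: (55 ^ 93) ^ 73 = c6 ^ 73 = b5
byte 6: (0d ^ 11) ^ 20 = 1c ^ 20 = 3c
byte 7: (58 ^ f0) ^ 74 = a8 ^ 74 = dc
byte 8: (3a ^ 2b) ^ 68 = 11 ^ 68 = 79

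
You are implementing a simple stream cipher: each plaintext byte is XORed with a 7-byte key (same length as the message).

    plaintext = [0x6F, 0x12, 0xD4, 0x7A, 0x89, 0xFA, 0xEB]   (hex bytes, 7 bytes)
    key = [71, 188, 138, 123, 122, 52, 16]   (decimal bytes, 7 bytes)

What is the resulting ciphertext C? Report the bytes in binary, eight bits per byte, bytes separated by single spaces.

00101000 10101110 01011110 00000001 11110011 11001110 11111011

XOR is its own inverse, so applying the key byte-wise gives the result directly.
byte 0: 111 ^  71 =  40
byte 1:  18 ^ 188 = 174
byte 2: 212 ^ 138 =  94
byte 3: 122 ^ 123 =   1
byte 4: 137 ^ 122 = 243
byte 5: 250 ^  52 = 206
byte 6: 235 ^  16 = 251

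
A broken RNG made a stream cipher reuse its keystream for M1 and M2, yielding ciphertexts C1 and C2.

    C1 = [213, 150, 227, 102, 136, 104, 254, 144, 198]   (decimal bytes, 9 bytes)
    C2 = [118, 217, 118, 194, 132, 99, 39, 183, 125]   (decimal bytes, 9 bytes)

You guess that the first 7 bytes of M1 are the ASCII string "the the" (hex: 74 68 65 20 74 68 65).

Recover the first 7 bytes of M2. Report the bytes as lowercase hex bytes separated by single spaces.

d7 27 f0 84 78 63 bc

First, C1 ⊕ C2 = (M1 ⊕ K) ⊕ (M2 ⊕ K) = M1 ⊕ M2, so the key drops out. Then M2 = (M1 ⊕ M2) ⊕ M1 over the first 7 bytes.
byte 0: (d5 xor 76) xor 74 = a3 xor 74 = d7
byte 1: (96 xor d9) xor 68 = 4f xor 68 = 27
byte 2: (e3 xor 76) xor 65 = 95 xor 65 = f0
byte 3: (66 xor c2) xor 20 = a4 xor 20 = 84
byte 4: (88 xor 84) xor 74 = 0c xor 74 = 78
byte 5: (68 xor 63) xor 68 = 0b xor 68 = 63
byte 6: (fe xor 27) xor 65 = d9 xor 65 = bc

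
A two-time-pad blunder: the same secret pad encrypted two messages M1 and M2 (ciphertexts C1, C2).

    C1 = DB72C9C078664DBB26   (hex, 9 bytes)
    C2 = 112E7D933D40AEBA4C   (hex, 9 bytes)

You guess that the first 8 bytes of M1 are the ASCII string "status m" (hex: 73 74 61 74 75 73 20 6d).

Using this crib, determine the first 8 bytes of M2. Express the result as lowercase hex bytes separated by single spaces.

First, C1 ⊕ C2 = (M1 ⊕ K) ⊕ (M2 ⊕ K) = M1 ⊕ M2, so the key drops out. Then M2 = (M1 ⊕ M2) ⊕ M1 over the first 8 bytes.
byte 0: (db ⊕ 11) ⊕ 73 = ca ⊕ 73 = b9
byte 1: (72 ⊕ 2e) ⊕ 74 = 5c ⊕ 74 = 28
byte 2: (c9 ⊕ 7d) ⊕ 61 = b4 ⊕ 61 = d5
byte 3: (c0 ⊕ 93) ⊕ 74 = 53 ⊕ 74 = 27
byte 4: (78 ⊕ 3d) ⊕ 75 = 45 ⊕ 75 = 30
byte 5: (66 ⊕ 40) ⊕ 73 = 26 ⊕ 73 = 55
byte 6: (4d ⊕ ae) ⊕ 20 = e3 ⊕ 20 = c3
byte 7: (bb ⊕ ba) ⊕ 6d = 01 ⊕ 6d = 6c

b9 28 d5 27 30 55 c3 6c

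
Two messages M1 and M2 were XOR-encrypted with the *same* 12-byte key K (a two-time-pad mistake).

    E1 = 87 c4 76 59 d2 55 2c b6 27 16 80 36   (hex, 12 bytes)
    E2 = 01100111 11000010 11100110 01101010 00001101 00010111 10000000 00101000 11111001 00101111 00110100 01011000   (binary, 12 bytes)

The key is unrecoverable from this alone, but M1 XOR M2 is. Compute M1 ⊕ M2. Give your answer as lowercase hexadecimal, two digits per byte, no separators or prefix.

E1 ⊕ E2 = (M1 ⊕ K) ⊕ (M2 ⊕ K) = M1 ⊕ M2 — the shared key cancels under XOR.
87 ⊕ 67 = e0
c4 ⊕ c2 = 06
76 ⊕ e6 = 90
59 ⊕ 6a = 33
d2 ⊕ 0d = df
55 ⊕ 17 = 42
2c ⊕ 80 = ac
b6 ⊕ 28 = 9e
27 ⊕ f9 = de
16 ⊕ 2f = 39
80 ⊕ 34 = b4
36 ⊕ 58 = 6e

e0069033df42ac9ede39b46e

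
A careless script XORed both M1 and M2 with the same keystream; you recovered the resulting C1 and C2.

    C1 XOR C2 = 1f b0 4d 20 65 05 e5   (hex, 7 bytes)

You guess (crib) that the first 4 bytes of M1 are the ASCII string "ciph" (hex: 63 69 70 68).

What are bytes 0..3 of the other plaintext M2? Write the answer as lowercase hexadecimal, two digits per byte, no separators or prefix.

Since C1 ⊕ C2 = M1 ⊕ M2, XORing with the guessed M1 bytes yields the corresponding M2 bytes: M2 = (C1 ⊕ C2) ⊕ M1.
1f xor 63 = 7c
b0 xor 69 = d9
4d xor 70 = 3d
20 xor 68 = 48

7cd93d48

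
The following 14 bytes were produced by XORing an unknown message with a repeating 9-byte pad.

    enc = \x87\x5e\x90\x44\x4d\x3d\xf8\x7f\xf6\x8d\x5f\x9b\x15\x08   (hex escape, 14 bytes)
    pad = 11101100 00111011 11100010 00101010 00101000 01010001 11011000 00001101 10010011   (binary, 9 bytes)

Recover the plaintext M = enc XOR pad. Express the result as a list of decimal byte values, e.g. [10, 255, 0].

The 9-byte key repeats, so the effective keystream is ec 3b e2 2a 28 51 d8 0d 93 ec 3b e2 2a 28.
byte 0: 135 ^ 236 = 107
byte 1:  94 ^  59 = 101
byte 2: 144 ^ 226 = 114
byte 3:  68 ^  42 = 110
byte 4:  77 ^  40 = 101
byte 5:  61 ^  81 = 108
byte 6: 248 ^ 216 =  32
byte 7: 127 ^  13 = 114
byte 8: 246 ^ 147 = 101
byte 9: 141 ^ 236 =  97
byte 10:  95 ^  59 = 100
byte 11: 155 ^ 226 = 121
byte 12:  21 ^  42 =  63
byte 13:   8 ^  40 =  32

[107, 101, 114, 110, 101, 108, 32, 114, 101, 97, 100, 121, 63, 32]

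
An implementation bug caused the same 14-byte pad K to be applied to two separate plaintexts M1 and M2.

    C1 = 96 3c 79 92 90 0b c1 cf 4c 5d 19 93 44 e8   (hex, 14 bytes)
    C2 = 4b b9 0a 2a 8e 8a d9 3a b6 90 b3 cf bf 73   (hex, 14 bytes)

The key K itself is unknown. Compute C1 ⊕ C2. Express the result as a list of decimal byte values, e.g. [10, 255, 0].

[221, 133, 115, 184, 30, 129, 24, 245, 250, 205, 170, 92, 251, 155]

C1 ⊕ C2 = (M1 ⊕ K) ⊕ (M2 ⊕ K) = M1 ⊕ M2 — the shared key cancels under XOR.
96 ⊕ 4b = dd
3c ⊕ b9 = 85
79 ⊕ 0a = 73
92 ⊕ 2a = b8
90 ⊕ 8e = 1e
0b ⊕ 8a = 81
c1 ⊕ d9 = 18
cf ⊕ 3a = f5
4c ⊕ b6 = fa
5d ⊕ 90 = cd
19 ⊕ b3 = aa
93 ⊕ cf = 5c
44 ⊕ bf = fb
e8 ⊕ 73 = 9b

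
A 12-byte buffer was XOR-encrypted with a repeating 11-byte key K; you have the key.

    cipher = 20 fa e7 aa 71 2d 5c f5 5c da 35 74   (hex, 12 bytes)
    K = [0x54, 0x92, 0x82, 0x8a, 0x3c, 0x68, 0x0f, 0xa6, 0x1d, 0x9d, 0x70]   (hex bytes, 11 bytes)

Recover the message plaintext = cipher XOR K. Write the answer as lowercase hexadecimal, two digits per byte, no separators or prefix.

The 11-byte key repeats, so the effective keystream is 54 92 82 8a 3c 68 0f a6 1d 9d 70 54.
byte 0: 00100000 ^ 01010100 = 01110100
byte 1: 11111010 ^ 10010010 = 01101000
byte 2: 11100111 ^ 10000010 = 01100101
byte 3: 10101010 ^ 10001010 = 00100000
byte 4: 01110001 ^ 00111100 = 01001101
byte 5: 00101101 ^ 01101000 = 01000101
byte 6: 01011100 ^ 00001111 = 01010011
byte 7: 11110101 ^ 10100110 = 01010011
byte 8: 01011100 ^ 00011101 = 01000001
byte 9: 11011010 ^ 10011101 = 01000111
byte 10: 00110101 ^ 01110000 = 01000101
byte 11: 01110100 ^ 01010100 = 00100000

746865204d45535341474520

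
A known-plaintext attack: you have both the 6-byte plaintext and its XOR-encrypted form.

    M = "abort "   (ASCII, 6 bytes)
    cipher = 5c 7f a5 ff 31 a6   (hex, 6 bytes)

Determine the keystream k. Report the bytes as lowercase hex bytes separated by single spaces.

3d 1d ca 8d 45 86

Since cipher = M ⊕ k, XORing both sides with M gives k = M ⊕ cipher.
61 xor 5c = 3d
62 xor 7f = 1d
6f xor a5 = ca
72 xor ff = 8d
74 xor 31 = 45
20 xor a6 = 86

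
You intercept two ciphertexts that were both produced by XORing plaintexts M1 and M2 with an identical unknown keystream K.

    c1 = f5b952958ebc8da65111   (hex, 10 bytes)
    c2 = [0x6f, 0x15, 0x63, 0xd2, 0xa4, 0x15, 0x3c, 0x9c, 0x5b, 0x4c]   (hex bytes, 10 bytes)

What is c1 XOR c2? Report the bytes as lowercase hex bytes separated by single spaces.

c1 ⊕ c2 = (M1 ⊕ K) ⊕ (M2 ⊕ K) = M1 ⊕ M2 — the shared key cancels under XOR.
byte 0: f5 ^ 6f = 9a
byte 1: b9 ^ 15 = ac
byte 2: 52 ^ 63 = 31
byte 3: 95 ^ d2 = 47
byte 4: 8e ^ a4 = 2a
byte 5: bc ^ 15 = a9
byte 6: 8d ^ 3c = b1
byte 7: a6 ^ 9c = 3a
byte 8: 51 ^ 5b = 0a
byte 9: 11 ^ 4c = 5d

9a ac 31 47 2a a9 b1 3a 0a 5d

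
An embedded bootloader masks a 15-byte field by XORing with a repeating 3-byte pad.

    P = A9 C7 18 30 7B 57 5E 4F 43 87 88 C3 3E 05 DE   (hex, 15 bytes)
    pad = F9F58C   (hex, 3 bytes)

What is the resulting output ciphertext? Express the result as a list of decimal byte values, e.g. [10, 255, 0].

[80, 50, 148, 201, 142, 219, 167, 186, 207, 126, 125, 79, 199, 240, 82]

The 3-byte key repeats, so the effective keystream is f9 f5 8c f9 f5 8c f9 f5 8c f9 f5 8c f9 f5 8c.
byte 0: 169 xor 249 =  80
byte 1: 199 xor 245 =  50
byte 2:  24 xor 140 = 148
byte 3:  48 xor 249 = 201
byte 4: 123 xor 245 = 142
byte 5:  87 xor 140 = 219
byte 6:  94 xor 249 = 167
byte 7:  79 xor 245 = 186
byte 8:  67 xor 140 = 207
byte 9: 135 xor 249 = 126
byte 10: 136 xor 245 = 125
byte 11: 195 xor 140 =  79
byte 12:  62 xor 249 = 199
byte 13:   5 xor 245 = 240
byte 14: 222 xor 140 =  82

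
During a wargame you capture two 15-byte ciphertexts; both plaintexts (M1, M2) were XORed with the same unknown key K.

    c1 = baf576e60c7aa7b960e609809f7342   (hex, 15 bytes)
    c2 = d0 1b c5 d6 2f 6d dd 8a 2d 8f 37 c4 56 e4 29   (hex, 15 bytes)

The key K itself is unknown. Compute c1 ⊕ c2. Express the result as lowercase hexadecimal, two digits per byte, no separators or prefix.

c1 ⊕ c2 = (M1 ⊕ K) ⊕ (M2 ⊕ K) = M1 ⊕ M2 — the shared key cancels under XOR.
186 XOR 208 = 106
245 XOR  27 = 238
118 XOR 197 = 179
230 XOR 214 =  48
 12 XOR  47 =  35
122 XOR 109 =  23
167 XOR 221 = 122
185 XOR 138 =  51
 96 XOR  45 =  77
230 XOR 143 = 105
  9 XOR  55 =  62
128 XOR 196 =  68
159 XOR  86 = 201
115 XOR 228 = 151
 66 XOR  41 = 107

6aeeb33023177a334d693e44c9976b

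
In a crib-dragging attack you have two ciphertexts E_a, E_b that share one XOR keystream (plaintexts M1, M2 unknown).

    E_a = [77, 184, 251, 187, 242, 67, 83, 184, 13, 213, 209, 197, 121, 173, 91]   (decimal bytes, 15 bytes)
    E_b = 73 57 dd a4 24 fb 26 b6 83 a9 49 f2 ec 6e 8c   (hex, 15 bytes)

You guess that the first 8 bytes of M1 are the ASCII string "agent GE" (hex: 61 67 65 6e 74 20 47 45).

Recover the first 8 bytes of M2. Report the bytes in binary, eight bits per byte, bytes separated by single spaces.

01011111 10001000 01000011 01110001 10100010 10011000 00110010 01001011

First, E_a ⊕ E_b = (M1 ⊕ K) ⊕ (M2 ⊕ K) = M1 ⊕ M2, so the key drops out. Then M2 = (M1 ⊕ M2) ⊕ M1 over the first 8 bytes.
byte 0: (4d ^ 73) ^ 61 = 3e ^ 61 = 5f
byte 1: (b8 ^ 57) ^ 67 = ef ^ 67 = 88
byte 2: (fb ^ dd) ^ 65 = 26 ^ 65 = 43
byte 3: (bb ^ a4) ^ 6e = 1f ^ 6e = 71
byte 4: (f2 ^ 24) ^ 74 = d6 ^ 74 = a2
byte 5: (43 ^ fb) ^ 20 = b8 ^ 20 = 98
byte 6: (53 ^ 26) ^ 47 = 75 ^ 47 = 32
byte 7: (b8 ^ b6) ^ 45 = 0e ^ 45 = 4b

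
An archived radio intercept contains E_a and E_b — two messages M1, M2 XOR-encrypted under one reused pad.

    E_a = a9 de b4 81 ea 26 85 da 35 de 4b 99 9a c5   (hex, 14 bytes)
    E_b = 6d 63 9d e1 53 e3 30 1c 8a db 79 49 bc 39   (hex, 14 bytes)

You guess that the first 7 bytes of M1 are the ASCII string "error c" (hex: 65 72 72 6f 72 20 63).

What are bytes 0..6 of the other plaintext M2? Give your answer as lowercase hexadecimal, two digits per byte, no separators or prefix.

a1cf5b0fcbe5d6

First, E_a ⊕ E_b = (M1 ⊕ K) ⊕ (M2 ⊕ K) = M1 ⊕ M2, so the key drops out. Then M2 = (M1 ⊕ M2) ⊕ M1 over the first 7 bytes.
byte 0: (a9 XOR 6d) XOR 65 = c4 XOR 65 = a1
byte 1: (de XOR 63) XOR 72 = bd XOR 72 = cf
byte 2: (b4 XOR 9d) XOR 72 = 29 XOR 72 = 5b
byte 3: (81 XOR e1) XOR 6f = 60 XOR 6f = 0f
byte 4: (ea XOR 53) XOR 72 = b9 XOR 72 = cb
byte 5: (26 XOR e3) XOR 20 = c5 XOR 20 = e5
byte 6: (85 XOR 30) XOR 63 = b5 XOR 63 = d6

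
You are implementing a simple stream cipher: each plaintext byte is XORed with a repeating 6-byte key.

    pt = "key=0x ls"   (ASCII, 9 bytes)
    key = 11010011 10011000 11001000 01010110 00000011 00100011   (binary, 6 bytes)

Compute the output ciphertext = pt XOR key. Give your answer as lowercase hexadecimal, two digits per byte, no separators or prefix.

b8fdb16b335bf3f4bb

The 6-byte key repeats, so the effective keystream is d3 98 c8 56 03 23 d3 98 c8.
byte 0: 107 xor 211 = 184
byte 1: 101 xor 152 = 253
byte 2: 121 xor 200 = 177
byte 3:  61 xor  86 = 107
byte 4:  48 xor   3 =  51
byte 5: 120 xor  35 =  91
byte 6:  32 xor 211 = 243
byte 7: 108 xor 152 = 244
byte 8: 115 xor 200 = 187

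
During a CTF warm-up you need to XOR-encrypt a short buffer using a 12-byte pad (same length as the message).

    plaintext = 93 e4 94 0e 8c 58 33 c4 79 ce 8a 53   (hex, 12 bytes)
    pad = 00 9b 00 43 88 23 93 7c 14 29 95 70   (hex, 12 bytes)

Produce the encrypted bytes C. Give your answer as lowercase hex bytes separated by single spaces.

93 xor 00 = 93
e4 xor 9b = 7f
94 xor 00 = 94
0e xor 43 = 4d
8c xor 88 = 04
58 xor 23 = 7b
33 xor 93 = a0
c4 xor 7c = b8
79 xor 14 = 6d
ce xor 29 = e7
8a xor 95 = 1f
53 xor 70 = 23

93 7f 94 4d 04 7b a0 b8 6d e7 1f 23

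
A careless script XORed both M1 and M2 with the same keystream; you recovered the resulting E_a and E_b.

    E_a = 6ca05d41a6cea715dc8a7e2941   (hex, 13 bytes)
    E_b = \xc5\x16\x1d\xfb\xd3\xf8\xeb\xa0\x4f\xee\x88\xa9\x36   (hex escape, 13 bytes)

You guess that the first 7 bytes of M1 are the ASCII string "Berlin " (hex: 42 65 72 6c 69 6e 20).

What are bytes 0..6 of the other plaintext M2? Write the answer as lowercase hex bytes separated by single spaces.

First, E_a ⊕ E_b = (M1 ⊕ K) ⊕ (M2 ⊕ K) = M1 ⊕ M2, so the key drops out. Then M2 = (M1 ⊕ M2) ⊕ M1 over the first 7 bytes.
byte 0: (6c xor c5) xor 42 = a9 xor 42 = eb
byte 1: (a0 xor 16) xor 65 = b6 xor 65 = d3
byte 2: (5d xor 1d) xor 72 = 40 xor 72 = 32
byte 3: (41 xor fb) xor 6c = ba xor 6c = d6
byte 4: (a6 xor d3) xor 69 = 75 xor 69 = 1c
byte 5: (ce xor f8) xor 6e = 36 xor 6e = 58
byte 6: (a7 xor eb) xor 20 = 4c xor 20 = 6c

eb d3 32 d6 1c 58 6c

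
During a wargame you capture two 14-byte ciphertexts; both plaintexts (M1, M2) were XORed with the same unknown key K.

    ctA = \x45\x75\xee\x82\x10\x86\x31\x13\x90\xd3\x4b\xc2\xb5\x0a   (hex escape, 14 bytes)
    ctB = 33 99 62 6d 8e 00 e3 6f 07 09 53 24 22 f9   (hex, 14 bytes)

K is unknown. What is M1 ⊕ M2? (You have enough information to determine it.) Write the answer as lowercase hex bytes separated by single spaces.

ctA ⊕ ctB = (M1 ⊕ K) ⊕ (M2 ⊕ K) = M1 ⊕ M2 — the shared key cancels under XOR.
45 ⊕ 33 = 76
75 ⊕ 99 = ec
ee ⊕ 62 = 8c
82 ⊕ 6d = ef
10 ⊕ 8e = 9e
86 ⊕ 00 = 86
31 ⊕ e3 = d2
13 ⊕ 6f = 7c
90 ⊕ 07 = 97
d3 ⊕ 09 = da
4b ⊕ 53 = 18
c2 ⊕ 24 = e6
b5 ⊕ 22 = 97
0a ⊕ f9 = f3

76 ec 8c ef 9e 86 d2 7c 97 da 18 e6 97 f3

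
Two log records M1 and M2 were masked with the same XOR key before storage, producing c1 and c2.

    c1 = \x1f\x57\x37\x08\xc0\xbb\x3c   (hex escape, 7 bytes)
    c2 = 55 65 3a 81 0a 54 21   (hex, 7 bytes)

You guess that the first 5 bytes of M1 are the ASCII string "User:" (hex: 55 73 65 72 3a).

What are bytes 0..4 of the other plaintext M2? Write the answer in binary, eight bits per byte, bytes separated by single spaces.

00011111 01000001 01101000 11111011 11110000

First, c1 ⊕ c2 = (M1 ⊕ K) ⊕ (M2 ⊕ K) = M1 ⊕ M2, so the key drops out. Then M2 = (M1 ⊕ M2) ⊕ M1 over the first 5 bytes.
byte 0: (1f ⊕ 55) ⊕ 55 = 4a ⊕ 55 = 1f
byte 1: (57 ⊕ 65) ⊕ 73 = 32 ⊕ 73 = 41
byte 2: (37 ⊕ 3a) ⊕ 65 = 0d ⊕ 65 = 68
byte 3: (08 ⊕ 81) ⊕ 72 = 89 ⊕ 72 = fb
byte 4: (c0 ⊕ 0a) ⊕ 3a = ca ⊕ 3a = f0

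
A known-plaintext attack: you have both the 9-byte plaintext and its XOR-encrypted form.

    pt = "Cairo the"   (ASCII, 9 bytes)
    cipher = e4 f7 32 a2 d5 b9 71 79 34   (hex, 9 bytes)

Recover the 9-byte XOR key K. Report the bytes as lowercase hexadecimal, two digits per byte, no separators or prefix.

a7965bd0ba99051151

Since cipher = pt ⊕ K, XORing both sides with pt gives K = pt ⊕ cipher.
 67 ^ 228 = 167
 97 ^ 247 = 150
105 ^  50 =  91
114 ^ 162 = 208
111 ^ 213 = 186
 32 ^ 185 = 153
116 ^ 113 =   5
104 ^ 121 =  17
101 ^  52 =  81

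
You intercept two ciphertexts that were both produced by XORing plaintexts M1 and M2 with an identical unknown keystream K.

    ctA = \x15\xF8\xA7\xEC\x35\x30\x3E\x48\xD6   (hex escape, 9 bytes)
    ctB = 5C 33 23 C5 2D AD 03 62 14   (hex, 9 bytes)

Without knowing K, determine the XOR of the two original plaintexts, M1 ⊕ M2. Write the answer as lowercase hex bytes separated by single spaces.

49 cb 84 29 18 9d 3d 2a c2

ctA ⊕ ctB = (M1 ⊕ K) ⊕ (M2 ⊕ K) = M1 ⊕ M2 — the shared key cancels under XOR.
15 ⊕ 5c = 49
f8 ⊕ 33 = cb
a7 ⊕ 23 = 84
ec ⊕ c5 = 29
35 ⊕ 2d = 18
30 ⊕ ad = 9d
3e ⊕ 03 = 3d
48 ⊕ 62 = 2a
d6 ⊕ 14 = c2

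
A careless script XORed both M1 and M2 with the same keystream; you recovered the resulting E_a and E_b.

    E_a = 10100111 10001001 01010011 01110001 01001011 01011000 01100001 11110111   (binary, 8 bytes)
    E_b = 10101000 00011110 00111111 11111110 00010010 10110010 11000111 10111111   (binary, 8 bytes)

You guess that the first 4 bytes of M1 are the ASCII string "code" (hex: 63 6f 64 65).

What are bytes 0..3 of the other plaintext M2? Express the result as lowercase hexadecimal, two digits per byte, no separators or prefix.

6cf808ea

First, E_a ⊕ E_b = (M1 ⊕ K) ⊕ (M2 ⊕ K) = M1 ⊕ M2, so the key drops out. Then M2 = (M1 ⊕ M2) ⊕ M1 over the first 4 bytes.
byte 0: (a7 ⊕ a8) ⊕ 63 = 0f ⊕ 63 = 6c
byte 1: (89 ⊕ 1e) ⊕ 6f = 97 ⊕ 6f = f8
byte 2: (53 ⊕ 3f) ⊕ 64 = 6c ⊕ 64 = 08
byte 3: (71 ⊕ fe) ⊕ 65 = 8f ⊕ 65 = ea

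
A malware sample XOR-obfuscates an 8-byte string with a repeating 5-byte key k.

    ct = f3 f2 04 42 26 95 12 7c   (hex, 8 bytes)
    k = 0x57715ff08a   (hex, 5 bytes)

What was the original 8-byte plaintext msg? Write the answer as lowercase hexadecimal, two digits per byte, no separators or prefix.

a4835bb2acc26323

The 5-byte key repeats, so the effective keystream is 57 71 5f f0 8a 57 71 5f.
byte 0: 11110011 ^ 01010111 = 10100100
byte 1: 11110010 ^ 01110001 = 10000011
byte 2: 00000100 ^ 01011111 = 01011011
byte 3: 01000010 ^ 11110000 = 10110010
byte 4: 00100110 ^ 10001010 = 10101100
byte 5: 10010101 ^ 01010111 = 11000010
byte 6: 00010010 ^ 01110001 = 01100011
byte 7: 01111100 ^ 01011111 = 00100011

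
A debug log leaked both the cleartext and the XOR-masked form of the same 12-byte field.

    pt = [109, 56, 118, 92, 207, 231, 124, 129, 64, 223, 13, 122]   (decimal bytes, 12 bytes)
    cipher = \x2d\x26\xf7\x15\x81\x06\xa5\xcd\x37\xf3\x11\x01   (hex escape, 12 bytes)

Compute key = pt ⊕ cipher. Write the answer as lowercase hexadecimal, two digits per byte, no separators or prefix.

Since cipher = pt ⊕ key, XORing both sides with pt gives key = pt ⊕ cipher.
01101101 XOR 00101101 = 01000000
00111000 XOR 00100110 = 00011110
01110110 XOR 11110111 = 10000001
01011100 XOR 00010101 = 01001001
11001111 XOR 10000001 = 01001110
11100111 XOR 00000110 = 11100001
01111100 XOR 10100101 = 11011001
10000001 XOR 11001101 = 01001100
01000000 XOR 00110111 = 01110111
11011111 XOR 11110011 = 00101100
00001101 XOR 00010001 = 00011100
01111010 XOR 00000001 = 01111011

401e81494ee1d94c772c1c7b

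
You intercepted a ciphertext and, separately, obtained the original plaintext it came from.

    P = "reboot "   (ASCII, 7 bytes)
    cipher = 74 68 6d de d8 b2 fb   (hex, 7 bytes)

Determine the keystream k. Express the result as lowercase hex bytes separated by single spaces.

06 0d 0f b1 b7 c6 db

Since cipher = P ⊕ k, XORing both sides with P gives k = P ⊕ cipher.
01110010 xor 01110100 = 00000110
01100101 xor 01101000 = 00001101
01100010 xor 01101101 = 00001111
01101111 xor 11011110 = 10110001
01101111 xor 11011000 = 10110111
01110100 xor 10110010 = 11000110
00100000 xor 11111011 = 11011011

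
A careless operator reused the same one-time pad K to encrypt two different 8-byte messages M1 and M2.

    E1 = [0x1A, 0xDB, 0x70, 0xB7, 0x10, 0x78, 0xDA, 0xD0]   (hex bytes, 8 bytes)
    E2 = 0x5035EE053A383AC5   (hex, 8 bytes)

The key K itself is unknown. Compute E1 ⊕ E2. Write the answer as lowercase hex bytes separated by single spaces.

E1 ⊕ E2 = (M1 ⊕ K) ⊕ (M2 ⊕ K) = M1 ⊕ M2 — the shared key cancels under XOR.
 26 xor  80 =  74
219 xor  53 = 238
112 xor 238 = 158
183 xor   5 = 178
 16 xor  58 =  42
120 xor  56 =  64
218 xor  58 = 224
208 xor 197 =  21

4a ee 9e b2 2a 40 e0 15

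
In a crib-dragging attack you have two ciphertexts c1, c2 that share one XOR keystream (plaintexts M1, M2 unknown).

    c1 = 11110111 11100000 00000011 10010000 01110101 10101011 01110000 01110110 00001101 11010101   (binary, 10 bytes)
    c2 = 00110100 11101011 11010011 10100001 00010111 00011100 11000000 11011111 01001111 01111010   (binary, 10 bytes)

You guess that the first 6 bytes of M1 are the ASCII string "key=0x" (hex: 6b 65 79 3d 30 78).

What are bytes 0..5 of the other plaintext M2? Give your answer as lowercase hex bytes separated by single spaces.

a8 6e a9 0c 52 cf

First, c1 ⊕ c2 = (M1 ⊕ K) ⊕ (M2 ⊕ K) = M1 ⊕ M2, so the key drops out. Then M2 = (M1 ⊕ M2) ⊕ M1 over the first 6 bytes.
byte 0: (f7 ^ 34) ^ 6b = c3 ^ 6b = a8
byte 1: (e0 ^ eb) ^ 65 = 0b ^ 65 = 6e
byte 2: (03 ^ d3) ^ 79 = d0 ^ 79 = a9
byte 3: (90 ^ a1) ^ 3d = 31 ^ 3d = 0c
byte 4: (75 ^ 17) ^ 30 = 62 ^ 30 = 52
byte 5: (ab ^ 1c) ^ 78 = b7 ^ 78 = cf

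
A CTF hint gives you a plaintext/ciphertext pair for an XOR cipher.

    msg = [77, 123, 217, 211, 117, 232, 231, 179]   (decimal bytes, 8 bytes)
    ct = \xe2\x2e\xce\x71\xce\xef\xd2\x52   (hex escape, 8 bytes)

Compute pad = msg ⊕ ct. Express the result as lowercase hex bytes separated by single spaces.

af 55 17 a2 bb 07 35 e1

Since ct = msg ⊕ pad, XORing both sides with msg gives pad = msg ⊕ ct.
byte 0: 4d ⊕ e2 = af
byte 1: 7b ⊕ 2e = 55
byte 2: d9 ⊕ ce = 17
byte 3: d3 ⊕ 71 = a2
byte 4: 75 ⊕ ce = bb
byte 5: e8 ⊕ ef = 07
byte 6: e7 ⊕ d2 = 35
byte 7: b3 ⊕ 52 = e1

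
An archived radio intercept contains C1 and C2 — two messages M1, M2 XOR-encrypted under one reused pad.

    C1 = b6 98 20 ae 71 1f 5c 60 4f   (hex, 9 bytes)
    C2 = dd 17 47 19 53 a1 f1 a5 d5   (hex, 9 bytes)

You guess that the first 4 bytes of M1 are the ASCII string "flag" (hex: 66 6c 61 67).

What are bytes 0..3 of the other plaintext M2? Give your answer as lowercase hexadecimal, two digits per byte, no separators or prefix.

First, C1 ⊕ C2 = (M1 ⊕ K) ⊕ (M2 ⊕ K) = M1 ⊕ M2, so the key drops out. Then M2 = (M1 ⊕ M2) ⊕ M1 over the first 4 bytes.
byte 0: (b6 ⊕ dd) ⊕ 66 = 6b ⊕ 66 = 0d
byte 1: (98 ⊕ 17) ⊕ 6c = 8f ⊕ 6c = e3
byte 2: (20 ⊕ 47) ⊕ 61 = 67 ⊕ 61 = 06
byte 3: (ae ⊕ 19) ⊕ 67 = b7 ⊕ 67 = d0

0de306d0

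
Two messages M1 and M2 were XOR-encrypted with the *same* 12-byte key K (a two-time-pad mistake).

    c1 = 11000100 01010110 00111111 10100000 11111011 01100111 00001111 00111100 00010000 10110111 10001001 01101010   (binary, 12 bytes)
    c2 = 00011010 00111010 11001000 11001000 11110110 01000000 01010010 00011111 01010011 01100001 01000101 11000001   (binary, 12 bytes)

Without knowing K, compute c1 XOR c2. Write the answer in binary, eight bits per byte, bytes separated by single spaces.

c1 ⊕ c2 = (M1 ⊕ K) ⊕ (M2 ⊕ K) = M1 ⊕ M2 — the shared key cancels under XOR.
11000100 ⊕ 00011010 = 11011110
01010110 ⊕ 00111010 = 01101100
00111111 ⊕ 11001000 = 11110111
10100000 ⊕ 11001000 = 01101000
11111011 ⊕ 11110110 = 00001101
01100111 ⊕ 01000000 = 00100111
00001111 ⊕ 01010010 = 01011101
00111100 ⊕ 00011111 = 00100011
00010000 ⊕ 01010011 = 01000011
10110111 ⊕ 01100001 = 11010110
10001001 ⊕ 01000101 = 11001100
01101010 ⊕ 11000001 = 10101011

11011110 01101100 11110111 01101000 00001101 00100111 01011101 00100011 01000011 11010110 11001100 10101011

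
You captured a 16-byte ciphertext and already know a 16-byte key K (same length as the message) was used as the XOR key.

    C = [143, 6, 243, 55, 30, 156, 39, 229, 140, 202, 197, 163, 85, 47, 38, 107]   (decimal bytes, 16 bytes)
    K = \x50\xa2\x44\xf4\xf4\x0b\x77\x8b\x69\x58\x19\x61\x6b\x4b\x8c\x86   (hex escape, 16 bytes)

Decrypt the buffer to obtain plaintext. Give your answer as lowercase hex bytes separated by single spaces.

byte 0: 143 ⊕  80 = 223
byte 1:   6 ⊕ 162 = 164
byte 2: 243 ⊕  68 = 183
byte 3:  55 ⊕ 244 = 195
byte 4:  30 ⊕ 244 = 234
byte 5: 156 ⊕  11 = 151
byte 6:  39 ⊕ 119 =  80
byte 7: 229 ⊕ 139 = 110
byte 8: 140 ⊕ 105 = 229
byte 9: 202 ⊕  88 = 146
byte 10: 197 ⊕  25 = 220
byte 11: 163 ⊕  97 = 194
byte 12:  85 ⊕ 107 =  62
byte 13:  47 ⊕  75 = 100
byte 14:  38 ⊕ 140 = 170
byte 15: 107 ⊕ 134 = 237

df a4 b7 c3 ea 97 50 6e e5 92 dc c2 3e 64 aa ed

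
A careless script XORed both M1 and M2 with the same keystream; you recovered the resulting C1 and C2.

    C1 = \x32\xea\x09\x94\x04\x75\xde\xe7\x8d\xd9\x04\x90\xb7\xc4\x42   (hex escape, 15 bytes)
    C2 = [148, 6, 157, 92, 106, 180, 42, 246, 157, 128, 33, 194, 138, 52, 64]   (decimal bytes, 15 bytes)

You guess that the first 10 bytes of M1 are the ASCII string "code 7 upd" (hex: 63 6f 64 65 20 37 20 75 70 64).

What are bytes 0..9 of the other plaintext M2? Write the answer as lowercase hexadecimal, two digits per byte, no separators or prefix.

First, C1 ⊕ C2 = (M1 ⊕ K) ⊕ (M2 ⊕ K) = M1 ⊕ M2, so the key drops out. Then M2 = (M1 ⊕ M2) ⊕ M1 over the first 10 bytes.
byte 0: (32 xor 94) xor 63 = a6 xor 63 = c5
byte 1: (ea xor 06) xor 6f = ec xor 6f = 83
byte 2: (09 xor 9d) xor 64 = 94 xor 64 = f0
byte 3: (94 xor 5c) xor 65 = c8 xor 65 = ad
byte 4: (04 xor 6a) xor 20 = 6e xor 20 = 4e
byte 5: (75 xor b4) xor 37 = c1 xor 37 = f6
byte 6: (de xor 2a) xor 20 = f4 xor 20 = d4
byte 7: (e7 xor f6) xor 75 = 11 xor 75 = 64
byte 8: (8d xor 9d) xor 70 = 10 xor 70 = 60
byte 9: (d9 xor 80) xor 64 = 59 xor 64 = 3d

c583f0ad4ef6d464603d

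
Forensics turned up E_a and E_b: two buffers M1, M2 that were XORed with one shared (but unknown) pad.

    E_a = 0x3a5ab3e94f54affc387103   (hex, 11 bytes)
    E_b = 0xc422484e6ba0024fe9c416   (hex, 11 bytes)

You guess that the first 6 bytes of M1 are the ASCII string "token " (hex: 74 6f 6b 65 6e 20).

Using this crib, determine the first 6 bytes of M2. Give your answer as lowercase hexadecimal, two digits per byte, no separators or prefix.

8a1790c24ad4

First, E_a ⊕ E_b = (M1 ⊕ K) ⊕ (M2 ⊕ K) = M1 ⊕ M2, so the key drops out. Then M2 = (M1 ⊕ M2) ⊕ M1 over the first 6 bytes.
byte 0: (3a xor c4) xor 74 = fe xor 74 = 8a
byte 1: (5a xor 22) xor 6f = 78 xor 6f = 17
byte 2: (b3 xor 48) xor 6b = fb xor 6b = 90
byte 3: (e9 xor 4e) xor 65 = a7 xor 65 = c2
byte 4: (4f xor 6b) xor 6e = 24 xor 6e = 4a
byte 5: (54 xor a0) xor 20 = f4 xor 20 = d4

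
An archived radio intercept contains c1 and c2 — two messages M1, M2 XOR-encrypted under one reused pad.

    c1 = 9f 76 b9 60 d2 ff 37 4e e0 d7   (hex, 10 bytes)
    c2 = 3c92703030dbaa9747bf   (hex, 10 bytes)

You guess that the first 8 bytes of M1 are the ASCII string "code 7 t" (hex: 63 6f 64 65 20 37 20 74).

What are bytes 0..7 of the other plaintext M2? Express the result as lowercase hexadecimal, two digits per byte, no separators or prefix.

c08bad35c213bdad

First, c1 ⊕ c2 = (M1 ⊕ K) ⊕ (M2 ⊕ K) = M1 ⊕ M2, so the key drops out. Then M2 = (M1 ⊕ M2) ⊕ M1 over the first 8 bytes.
byte 0: (9f xor 3c) xor 63 = a3 xor 63 = c0
byte 1: (76 xor 92) xor 6f = e4 xor 6f = 8b
byte 2: (b9 xor 70) xor 64 = c9 xor 64 = ad
byte 3: (60 xor 30) xor 65 = 50 xor 65 = 35
byte 4: (d2 xor 30) xor 20 = e2 xor 20 = c2
byte 5: (ff xor db) xor 37 = 24 xor 37 = 13
byte 6: (37 xor aa) xor 20 = 9d xor 20 = bd
byte 7: (4e xor 97) xor 74 = d9 xor 74 = ad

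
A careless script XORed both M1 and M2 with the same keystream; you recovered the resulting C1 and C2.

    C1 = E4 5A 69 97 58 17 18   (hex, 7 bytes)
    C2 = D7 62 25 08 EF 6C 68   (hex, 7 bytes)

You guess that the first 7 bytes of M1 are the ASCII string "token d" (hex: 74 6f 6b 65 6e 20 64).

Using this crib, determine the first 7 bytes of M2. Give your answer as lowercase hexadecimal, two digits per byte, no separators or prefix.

475727fad95b14

First, C1 ⊕ C2 = (M1 ⊕ K) ⊕ (M2 ⊕ K) = M1 ⊕ M2, so the key drops out. Then M2 = (M1 ⊕ M2) ⊕ M1 over the first 7 bytes.
byte 0: (e4 XOR d7) XOR 74 = 33 XOR 74 = 47
byte 1: (5a XOR 62) XOR 6f = 38 XOR 6f = 57
byte 2: (69 XOR 25) XOR 6b = 4c XOR 6b = 27
byte 3: (97 XOR 08) XOR 65 = 9f XOR 65 = fa
byte 4: (58 XOR ef) XOR 6e = b7 XOR 6e = d9
byte 5: (17 XOR 6c) XOR 20 = 7b XOR 20 = 5b
byte 6: (18 XOR 68) XOR 64 = 70 XOR 64 = 14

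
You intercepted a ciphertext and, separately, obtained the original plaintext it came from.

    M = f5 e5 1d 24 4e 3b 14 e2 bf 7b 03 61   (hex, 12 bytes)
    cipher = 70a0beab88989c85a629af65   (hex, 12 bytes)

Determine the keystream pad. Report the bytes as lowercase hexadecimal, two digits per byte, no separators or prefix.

8545a38fc6a388671952ac04

Since cipher = M ⊕ pad, XORing both sides with M gives pad = M ⊕ cipher.
byte 0: f5 ^ 70 = 85
byte 1: e5 ^ a0 = 45
byte 2: 1d ^ be = a3
byte 3: 24 ^ ab = 8f
byte 4: 4e ^ 88 = c6
byte 5: 3b ^ 98 = a3
byte 6: 14 ^ 9c = 88
byte 7: e2 ^ 85 = 67
byte 8: bf ^ a6 = 19
byte 9: 7b ^ 29 = 52
byte 10: 03 ^ af = ac
byte 11: 61 ^ 65 = 04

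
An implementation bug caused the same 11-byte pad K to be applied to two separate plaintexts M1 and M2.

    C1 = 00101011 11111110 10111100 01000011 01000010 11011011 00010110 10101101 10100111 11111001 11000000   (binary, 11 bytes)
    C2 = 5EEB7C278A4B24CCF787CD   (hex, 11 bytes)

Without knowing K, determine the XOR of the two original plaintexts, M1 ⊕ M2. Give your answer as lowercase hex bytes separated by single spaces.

75 15 c0 64 c8 90 32 61 50 7e 0d

C1 ⊕ C2 = (M1 ⊕ K) ⊕ (M2 ⊕ K) = M1 ⊕ M2 — the shared key cancels under XOR.
 43 xor  94 = 117
254 xor 235 =  21
188 xor 124 = 192
 67 xor  39 = 100
 66 xor 138 = 200
219 xor  75 = 144
 22 xor  36 =  50
173 xor 204 =  97
167 xor 247 =  80
249 xor 135 = 126
192 xor 205 =  13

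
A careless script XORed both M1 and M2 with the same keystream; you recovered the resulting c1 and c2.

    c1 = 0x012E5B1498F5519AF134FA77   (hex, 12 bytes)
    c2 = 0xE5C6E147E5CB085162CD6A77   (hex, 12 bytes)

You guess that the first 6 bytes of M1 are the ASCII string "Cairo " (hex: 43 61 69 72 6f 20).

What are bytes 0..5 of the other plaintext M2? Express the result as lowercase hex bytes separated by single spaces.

First, c1 ⊕ c2 = (M1 ⊕ K) ⊕ (M2 ⊕ K) = M1 ⊕ M2, so the key drops out. Then M2 = (M1 ⊕ M2) ⊕ M1 over the first 6 bytes.
byte 0: (01 ⊕ e5) ⊕ 43 = e4 ⊕ 43 = a7
byte 1: (2e ⊕ c6) ⊕ 61 = e8 ⊕ 61 = 89
byte 2: (5b ⊕ e1) ⊕ 69 = ba ⊕ 69 = d3
byte 3: (14 ⊕ 47) ⊕ 72 = 53 ⊕ 72 = 21
byte 4: (98 ⊕ e5) ⊕ 6f = 7d ⊕ 6f = 12
byte 5: (f5 ⊕ cb) ⊕ 20 = 3e ⊕ 20 = 1e

a7 89 d3 21 12 1e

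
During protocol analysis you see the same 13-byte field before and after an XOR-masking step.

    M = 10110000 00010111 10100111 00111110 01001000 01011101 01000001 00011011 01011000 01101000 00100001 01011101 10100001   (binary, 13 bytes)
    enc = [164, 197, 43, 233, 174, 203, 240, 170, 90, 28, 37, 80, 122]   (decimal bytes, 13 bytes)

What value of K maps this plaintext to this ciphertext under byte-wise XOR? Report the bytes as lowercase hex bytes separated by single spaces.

Since enc = M ⊕ K, XORing both sides with M gives K = M ⊕ enc.
b0 ⊕ a4 = 14
17 ⊕ c5 = d2
a7 ⊕ 2b = 8c
3e ⊕ e9 = d7
48 ⊕ ae = e6
5d ⊕ cb = 96
41 ⊕ f0 = b1
1b ⊕ aa = b1
58 ⊕ 5a = 02
68 ⊕ 1c = 74
21 ⊕ 25 = 04
5d ⊕ 50 = 0d
a1 ⊕ 7a = db

14 d2 8c d7 e6 96 b1 b1 02 74 04 0d db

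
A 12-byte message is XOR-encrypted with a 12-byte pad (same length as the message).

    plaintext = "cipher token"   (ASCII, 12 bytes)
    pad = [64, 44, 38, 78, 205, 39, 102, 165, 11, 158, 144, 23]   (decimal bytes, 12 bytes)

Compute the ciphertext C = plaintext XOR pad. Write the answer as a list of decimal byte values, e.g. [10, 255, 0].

[35, 69, 86, 38, 168, 85, 70, 209, 100, 245, 245, 121]

XOR is its own inverse, so applying the key byte-wise gives the result directly.
byte 0: 63 ⊕ 40 = 23
byte 1: 69 ⊕ 2c = 45
byte 2: 70 ⊕ 26 = 56
byte 3: 68 ⊕ 4e = 26
byte 4: 65 ⊕ cd = a8
byte 5: 72 ⊕ 27 = 55
byte 6: 20 ⊕ 66 = 46
byte 7: 74 ⊕ a5 = d1
byte 8: 6f ⊕ 0b = 64
byte 9: 6b ⊕ 9e = f5
byte 10: 65 ⊕ 90 = f5
byte 11: 6e ⊕ 17 = 79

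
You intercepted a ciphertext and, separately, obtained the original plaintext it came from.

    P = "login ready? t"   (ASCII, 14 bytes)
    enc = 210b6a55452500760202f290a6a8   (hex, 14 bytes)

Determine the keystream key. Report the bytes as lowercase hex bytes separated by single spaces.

Since enc = P ⊕ key, XORing both sides with P gives key = P ⊕ enc.
6c XOR 21 = 4d
6f XOR 0b = 64
67 XOR 6a = 0d
69 XOR 55 = 3c
6e XOR 45 = 2b
20 XOR 25 = 05
72 XOR 00 = 72
65 XOR 76 = 13
61 XOR 02 = 63
64 XOR 02 = 66
79 XOR f2 = 8b
3f XOR 90 = af
20 XOR a6 = 86
74 XOR a8 = dc

4d 64 0d 3c 2b 05 72 13 63 66 8b af 86 dc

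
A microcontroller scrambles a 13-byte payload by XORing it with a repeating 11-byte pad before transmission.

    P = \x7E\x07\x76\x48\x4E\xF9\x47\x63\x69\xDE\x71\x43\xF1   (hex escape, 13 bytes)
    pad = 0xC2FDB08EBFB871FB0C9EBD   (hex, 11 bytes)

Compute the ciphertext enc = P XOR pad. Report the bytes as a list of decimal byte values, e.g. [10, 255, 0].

[188, 250, 198, 198, 241, 65, 54, 152, 101, 64, 204, 129, 12]

The 11-byte key repeats, so the effective keystream is c2 fd b0 8e bf b8 71 fb 0c 9e bd c2 fd.
byte 0: 7e XOR c2 = bc
byte 1: 07 XOR fd = fa
byte 2: 76 XOR b0 = c6
byte 3: 48 XOR 8e = c6
byte 4: 4e XOR bf = f1
byte 5: f9 XOR b8 = 41
byte 6: 47 XOR 71 = 36
byte 7: 63 XOR fb = 98
byte 8: 69 XOR 0c = 65
byte 9: de XOR 9e = 40
byte 10: 71 XOR bd = cc
byte 11: 43 XOR c2 = 81
byte 12: f1 XOR fd = 0c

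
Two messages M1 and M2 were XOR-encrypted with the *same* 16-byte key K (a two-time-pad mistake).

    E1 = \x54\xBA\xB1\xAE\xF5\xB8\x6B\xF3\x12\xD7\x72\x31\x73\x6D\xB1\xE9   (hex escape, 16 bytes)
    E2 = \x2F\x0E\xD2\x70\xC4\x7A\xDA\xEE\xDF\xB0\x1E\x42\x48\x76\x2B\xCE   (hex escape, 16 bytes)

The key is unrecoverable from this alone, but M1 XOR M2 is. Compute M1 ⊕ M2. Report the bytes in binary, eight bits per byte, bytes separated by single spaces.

01111011 10110100 01100011 11011110 00110001 11000010 10110001 00011101 11001101 01100111 01101100 01110011 00111011 00011011 10011010 00100111

E1 ⊕ E2 = (M1 ⊕ K) ⊕ (M2 ⊕ K) = M1 ⊕ M2 — the shared key cancels under XOR.
byte 0: 54 xor 2f = 7b
byte 1: ba xor 0e = b4
byte 2: b1 xor d2 = 63
byte 3: ae xor 70 = de
byte 4: f5 xor c4 = 31
byte 5: b8 xor 7a = c2
byte 6: 6b xor da = b1
byte 7: f3 xor ee = 1d
byte 8: 12 xor df = cd
byte 9: d7 xor b0 = 67
byte 10: 72 xor 1e = 6c
byte 11: 31 xor 42 = 73
byte 12: 73 xor 48 = 3b
byte 13: 6d xor 76 = 1b
byte 14: b1 xor 2b = 9a
byte 15: e9 xor ce = 27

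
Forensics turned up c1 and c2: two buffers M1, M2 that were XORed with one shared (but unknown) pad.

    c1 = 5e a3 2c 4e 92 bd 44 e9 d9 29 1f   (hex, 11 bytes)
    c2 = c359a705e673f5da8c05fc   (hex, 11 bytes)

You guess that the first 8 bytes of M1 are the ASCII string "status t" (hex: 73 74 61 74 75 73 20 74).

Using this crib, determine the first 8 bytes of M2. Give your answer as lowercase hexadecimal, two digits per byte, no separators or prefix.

ee8eea3f01bd9147

First, c1 ⊕ c2 = (M1 ⊕ K) ⊕ (M2 ⊕ K) = M1 ⊕ M2, so the key drops out. Then M2 = (M1 ⊕ M2) ⊕ M1 over the first 8 bytes.
byte 0: (5e xor c3) xor 73 = 9d xor 73 = ee
byte 1: (a3 xor 59) xor 74 = fa xor 74 = 8e
byte 2: (2c xor a7) xor 61 = 8b xor 61 = ea
byte 3: (4e xor 05) xor 74 = 4b xor 74 = 3f
byte 4: (92 xor e6) xor 75 = 74 xor 75 = 01
byte 5: (bd xor 73) xor 73 = ce xor 73 = bd
byte 6: (44 xor f5) xor 20 = b1 xor 20 = 91
byte 7: (e9 xor da) xor 74 = 33 xor 74 = 47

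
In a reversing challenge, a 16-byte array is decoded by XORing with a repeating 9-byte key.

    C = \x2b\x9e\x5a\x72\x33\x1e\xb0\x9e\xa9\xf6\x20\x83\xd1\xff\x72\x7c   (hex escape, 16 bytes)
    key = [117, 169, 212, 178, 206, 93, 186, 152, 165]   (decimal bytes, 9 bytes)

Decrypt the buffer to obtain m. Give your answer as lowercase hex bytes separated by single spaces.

5e 37 8e c0 fd 43 0a 06 0c 83 89 57 63 31 2f c6

The 9-byte key repeats, so the effective keystream is 75 a9 d4 b2 ce 5d ba 98 a5 75 a9 d4 b2 ce 5d ba.
byte 0: 2b XOR 75 = 5e
byte 1: 9e XOR a9 = 37
byte 2: 5a XOR d4 = 8e
byte 3: 72 XOR b2 = c0
byte 4: 33 XOR ce = fd
byte 5: 1e XOR 5d = 43
byte 6: b0 XOR ba = 0a
byte 7: 9e XOR 98 = 06
byte 8: a9 XOR a5 = 0c
byte 9: f6 XOR 75 = 83
byte 10: 20 XOR a9 = 89
byte 11: 83 XOR d4 = 57
byte 12: d1 XOR b2 = 63
byte 13: ff XOR ce = 31
byte 14: 72 XOR 5d = 2f
byte 15: 7c XOR ba = c6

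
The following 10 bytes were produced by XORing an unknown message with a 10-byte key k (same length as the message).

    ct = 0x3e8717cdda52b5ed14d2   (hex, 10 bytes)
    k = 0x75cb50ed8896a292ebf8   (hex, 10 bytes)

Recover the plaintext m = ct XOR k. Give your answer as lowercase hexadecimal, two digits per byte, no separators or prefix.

4b4c472052c4177fff2a

XOR is its own inverse, so applying the key byte-wise gives the result directly.
00111110 XOR 01110101 = 01001011
10000111 XOR 11001011 = 01001100
00010111 XOR 01010000 = 01000111
11001101 XOR 11101101 = 00100000
11011010 XOR 10001000 = 01010010
01010010 XOR 10010110 = 11000100
10110101 XOR 10100010 = 00010111
11101101 XOR 10010010 = 01111111
00010100 XOR 11101011 = 11111111
11010010 XOR 11111000 = 00101010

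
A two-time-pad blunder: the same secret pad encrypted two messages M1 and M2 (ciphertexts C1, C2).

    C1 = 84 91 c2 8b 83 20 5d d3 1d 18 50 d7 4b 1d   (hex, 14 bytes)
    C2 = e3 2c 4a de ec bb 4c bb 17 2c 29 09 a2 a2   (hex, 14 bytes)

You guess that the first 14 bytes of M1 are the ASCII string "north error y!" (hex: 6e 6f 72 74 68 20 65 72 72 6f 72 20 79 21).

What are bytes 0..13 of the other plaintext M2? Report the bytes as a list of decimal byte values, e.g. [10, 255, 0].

First, C1 ⊕ C2 = (M1 ⊕ K) ⊕ (M2 ⊕ K) = M1 ⊕ M2, so the key drops out. Then M2 = (M1 ⊕ M2) ⊕ M1 over the first 14 bytes.
byte 0: (84 ^ e3) ^ 6e = 67 ^ 6e = 09
byte 1: (91 ^ 2c) ^ 6f = bd ^ 6f = d2
byte 2: (c2 ^ 4a) ^ 72 = 88 ^ 72 = fa
byte 3: (8b ^ de) ^ 74 = 55 ^ 74 = 21
byte 4: (83 ^ ec) ^ 68 = 6f ^ 68 = 07
byte 5: (20 ^ bb) ^ 20 = 9b ^ 20 = bb
byte 6: (5d ^ 4c) ^ 65 = 11 ^ 65 = 74
byte 7: (d3 ^ bb) ^ 72 = 68 ^ 72 = 1a
byte 8: (1d ^ 17) ^ 72 = 0a ^ 72 = 78
byte 9: (18 ^ 2c) ^ 6f = 34 ^ 6f = 5b
byte 10: (50 ^ 29) ^ 72 = 79 ^ 72 = 0b
byte 11: (d7 ^ 09) ^ 20 = de ^ 20 = fe
byte 12: (4b ^ a2) ^ 79 = e9 ^ 79 = 90
byte 13: (1d ^ a2) ^ 21 = bf ^ 21 = 9e

[9, 210, 250, 33, 7, 187, 116, 26, 120, 91, 11, 254, 144, 158]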